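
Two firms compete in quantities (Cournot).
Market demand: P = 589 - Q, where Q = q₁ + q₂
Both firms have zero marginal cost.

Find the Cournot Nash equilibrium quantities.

q₁* = q₂* = 196.33; P* = 196.33

Work:
Profit: π_i = P·q_i = (a - q_i - q_j)·q_i
FOC: ∂π_i/∂q_i = a - 2q_i - q_j = 0
Reaction function: q_i = (589 - q_j)/2
Symmetry: q* = 589/3 = 196.33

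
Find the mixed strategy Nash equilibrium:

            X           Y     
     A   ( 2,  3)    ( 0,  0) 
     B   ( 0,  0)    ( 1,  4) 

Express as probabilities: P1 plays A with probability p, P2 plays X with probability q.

p = 0.5714, q = 0.3333

Work:
Find probabilities that make opponent indifferent:
P2 chooses q to make P1 indifferent between A and B
P1 chooses p to make P2 indifferent between X and Y
Mixed NE: P1 plays (A: 0.5714, B: 0.4286), P2 plays (X: 0.3333, Y: 0.6667)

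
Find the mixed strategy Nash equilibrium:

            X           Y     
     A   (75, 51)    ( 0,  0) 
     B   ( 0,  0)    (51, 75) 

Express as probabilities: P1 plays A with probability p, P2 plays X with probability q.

p = 0.5952, q = 0.4048

Work:
Find probabilities that make opponent indifferent:
P2 chooses q to make P1 indifferent between A and B
P1 chooses p to make P2 indifferent between X and Y
Mixed NE: P1 plays (A: 0.5952, B: 0.4048), P2 plays (X: 0.4048, Y: 0.5952)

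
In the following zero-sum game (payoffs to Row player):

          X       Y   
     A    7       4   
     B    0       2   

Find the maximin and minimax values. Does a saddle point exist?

Maximin = 4, Minimax = 4, Saddle: True

Work:
Row minimums: [4, 0] → maximin = 4
Column maximums: [7, 4] → minimax = 4
Saddle point exists! Game value = 4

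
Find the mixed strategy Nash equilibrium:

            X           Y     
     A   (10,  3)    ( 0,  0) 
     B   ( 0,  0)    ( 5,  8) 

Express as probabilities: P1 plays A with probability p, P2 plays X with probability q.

p = 0.7273, q = 0.3333

Work:
Find probabilities that make opponent indifferent:
P2 chooses q to make P1 indifferent between A and B
P1 chooses p to make P2 indifferent between X and Y
Mixed NE: P1 plays (A: 0.7273, B: 0.2727), P2 plays (X: 0.3333, Y: 0.6667)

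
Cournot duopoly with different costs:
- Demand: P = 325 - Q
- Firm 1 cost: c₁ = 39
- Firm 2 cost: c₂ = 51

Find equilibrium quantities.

q₁* = 99.33, q₂* = 87.33

Work:
Reaction: q₁ = (325 - 39 - q₂)/2
Reaction: q₂ = (325 - 51 - q₁)/2
Solve simultaneously:
q₁* = (325 - 2×39 + 51)/3 = 99.33
q₂* = (325 - 2×51 + 39)/3 = 87.33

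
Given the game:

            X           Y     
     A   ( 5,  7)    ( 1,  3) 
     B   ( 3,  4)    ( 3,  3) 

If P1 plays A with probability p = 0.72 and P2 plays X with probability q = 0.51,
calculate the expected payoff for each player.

E[P1] = 3.0288, E[P2] = 4.6116

Work:
E[P1] = p·q·π₁(A,X) + p·(1-q)·π₁(A,Y) + (1-p)·q·π₁(B,X) + (1-p)·(1-q)·π₁(B,Y)
= 0.72·0.51·5 + 0.72·0.49·1 + 0.28·0.51·3 + 0.28·0.49·3
= 3.0288

E[P2] = 4.6116 (similar calculation)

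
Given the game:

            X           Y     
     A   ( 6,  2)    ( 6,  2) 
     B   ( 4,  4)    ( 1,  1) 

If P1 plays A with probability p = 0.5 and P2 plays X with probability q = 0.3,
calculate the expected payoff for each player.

E[P1] = 3.95, E[P2] = 1.95

Work:
E[P1] = p·q·π₁(A,X) + p·(1-q)·π₁(A,Y) + (1-p)·q·π₁(B,X) + (1-p)·(1-q)·π₁(B,Y)
= 0.5·0.3·6 + 0.5·0.7·6 + 0.5·0.3·4 + 0.5·0.7·1
= 3.95

E[P2] = 1.95 (similar calculation)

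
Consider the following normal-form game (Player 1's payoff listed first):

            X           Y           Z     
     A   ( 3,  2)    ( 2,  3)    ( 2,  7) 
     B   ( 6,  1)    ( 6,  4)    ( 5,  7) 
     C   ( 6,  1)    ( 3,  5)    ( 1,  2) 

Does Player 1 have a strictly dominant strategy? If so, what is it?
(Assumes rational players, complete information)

No strictly dominant strategy exists for Player 1

Work:
A strategy strictly dominates another if it gives a strictly higher payoff against every opponent action. Compare each pair of P1's strategies column-by-column:
  A vs B: [3 vs 6, 2 vs 6, 2 vs 5] → A does not strictly dominate B (column X: 3 ≤ 6)
  A vs C: [3 vs 6, 2 vs 3, 2 vs 1] → A does not strictly dominate C (column X: 3 ≤ 6)
  B vs A: [6 vs 3, 6 vs 2, 5 vs 2] → B strictly dominates A
  B vs C: [6 vs 6, 6 vs 3, 5 vs 1] → B does not strictly dominate C (column X: 6 ≤ 6)
  C vs A: [6 vs 3, 3 vs 2, 1 vs 2] → C does not strictly dominate A (column Z: 1 ≤ 2)
  C vs B: [6 vs 6, 3 vs 6, 1 vs 5] → C does not strictly dominate B (column X: 6 ≤ 6)
No single strategy strictly dominates all others → no strictly dominant strategy.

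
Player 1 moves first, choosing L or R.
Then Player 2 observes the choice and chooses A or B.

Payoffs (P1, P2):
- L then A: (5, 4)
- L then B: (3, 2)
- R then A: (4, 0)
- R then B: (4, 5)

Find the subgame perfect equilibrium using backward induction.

P1 plays L, P2 plays A after L and B after R; Payoff (5, 4)

Work:
Backward induction:
After L: P2 chooses A → P1 gets 5
After R: P2 chooses B → P1 gets 4
P1 chooses L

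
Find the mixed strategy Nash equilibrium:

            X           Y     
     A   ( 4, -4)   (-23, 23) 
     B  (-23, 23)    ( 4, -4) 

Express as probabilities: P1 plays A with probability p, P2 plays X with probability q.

p = 0.5, q = 0.5

Work:
Find probabilities that make opponent indifferent:
P2 chooses q to make P1 indifferent between A and B
P1 chooses p to make P2 indifferent between X and Y
Mixed NE: P1 plays (A: 0.5, B: 0.5), P2 plays (X: 0.5, Y: 0.5)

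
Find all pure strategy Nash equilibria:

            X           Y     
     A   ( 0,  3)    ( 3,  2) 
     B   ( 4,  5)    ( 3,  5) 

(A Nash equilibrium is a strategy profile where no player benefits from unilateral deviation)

Nash equilibrium: (B, X), (B, Y)

Work:
Best responses:
  P1 vs X: payoffs [0, 4] → best response B (payoff 4)
  P1 vs Y: payoffs [3, 3] → best response A/B (payoff 3)
  P2 vs A: payoffs [3, 2] → best response X (payoff 3)
  P2 vs B: payoffs [5, 5] → best response X/Y (payoff 5)
Mutual best responses: (B,X), (B,Y) → Nash equilibria.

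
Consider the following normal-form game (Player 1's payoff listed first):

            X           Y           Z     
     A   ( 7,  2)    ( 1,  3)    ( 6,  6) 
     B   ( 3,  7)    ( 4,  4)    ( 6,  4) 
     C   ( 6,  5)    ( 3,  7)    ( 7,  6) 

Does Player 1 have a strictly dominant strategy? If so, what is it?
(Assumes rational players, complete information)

No strictly dominant strategy exists for Player 1

Work:
A strategy strictly dominates another if it gives a strictly higher payoff against every opponent action. Compare each pair of P1's strategies column-by-column:
  A vs B: [7 vs 3, 1 vs 4, 6 vs 6] → A does not strictly dominate B (column Y: 1 ≤ 4)
  A vs C: [7 vs 6, 1 vs 3, 6 vs 7] → A does not strictly dominate C (column Y: 1 ≤ 3)
  B vs A: [3 vs 7, 4 vs 1, 6 vs 6] → B does not strictly dominate A (column X: 3 ≤ 7)
  B vs C: [3 vs 6, 4 vs 3, 6 vs 7] → B does not strictly dominate C (column X: 3 ≤ 6)
  C vs A: [6 vs 7, 3 vs 1, 7 vs 6] → C does not strictly dominate A (column X: 6 ≤ 7)
  C vs B: [6 vs 3, 3 vs 4, 7 vs 6] → C does not strictly dominate B (column Y: 3 ≤ 4)
No single strategy strictly dominates all others → no strictly dominant strategy.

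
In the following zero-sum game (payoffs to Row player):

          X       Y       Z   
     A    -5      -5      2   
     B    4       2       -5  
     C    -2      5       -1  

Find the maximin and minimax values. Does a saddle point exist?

Maximin = -2, Minimax = 2, Saddle: False

Work:
Row minimums: [-5, -5, -2] → maximin = -2
Column maximums: [4, 5, 2] → minimax = 2
No saddle point (maximin ≠ minimax). Mixed strategy needed.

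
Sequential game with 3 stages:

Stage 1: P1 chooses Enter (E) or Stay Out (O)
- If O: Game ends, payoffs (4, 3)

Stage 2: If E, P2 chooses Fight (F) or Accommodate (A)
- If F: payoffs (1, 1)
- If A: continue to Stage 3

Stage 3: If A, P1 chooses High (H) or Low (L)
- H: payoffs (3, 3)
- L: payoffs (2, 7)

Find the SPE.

SPE: (O, A, H); Outcome (4, 3)

Work:
Stage 3: P1 chooses H (3 vs 2)
Stage 2: P2: F->1, A->3 (anticipating H). Choose A
Stage 1: P1: O->4, E->3 (anticipating A, H). Choose O
SPE path: O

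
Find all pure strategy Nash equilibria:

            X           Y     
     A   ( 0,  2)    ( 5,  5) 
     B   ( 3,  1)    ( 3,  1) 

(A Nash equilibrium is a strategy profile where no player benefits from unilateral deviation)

Nash equilibrium: (A, Y), (B, X)

Work:
Best responses:
  P1 vs X: payoffs [0, 3] → best response B (payoff 3)
  P1 vs Y: payoffs [5, 3] → best response A (payoff 5)
  P2 vs A: payoffs [2, 5] → best response Y (payoff 5)
  P2 vs B: payoffs [1, 1] → best response X/Y (payoff 1)
Mutual best responses: (A,Y), (B,X) → Nash equilibria.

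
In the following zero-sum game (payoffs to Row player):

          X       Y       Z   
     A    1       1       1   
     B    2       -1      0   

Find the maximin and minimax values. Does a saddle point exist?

Maximin = 1, Minimax = 1, Saddle: True

Work:
Row minimums: [1, -1] → maximin = 1
Column maximums: [2, 1, 1] → minimax = 1
Saddle point exists! Game value = 1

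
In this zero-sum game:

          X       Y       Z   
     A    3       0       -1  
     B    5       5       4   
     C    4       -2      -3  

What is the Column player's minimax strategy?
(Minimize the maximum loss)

Column should play Z, value = 4

Work:
Column player minimizes Row's maximum payoff:
Column X: max payoff to Row = 5
Column Y: max payoff to Row = 5
Column Z: max payoff to Row = 4
Minimum is 4, achieved by column Z.
Minimax strategy: Z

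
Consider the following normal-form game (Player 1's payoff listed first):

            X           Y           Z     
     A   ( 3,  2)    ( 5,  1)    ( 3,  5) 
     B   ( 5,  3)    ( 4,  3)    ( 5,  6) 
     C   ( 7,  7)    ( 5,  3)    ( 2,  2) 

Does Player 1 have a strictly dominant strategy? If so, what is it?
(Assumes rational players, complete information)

No strictly dominant strategy exists for Player 1

Work:
A strategy strictly dominates another if it gives a strictly higher payoff against every opponent action. Compare each pair of P1's strategies column-by-column:
  A vs B: [3 vs 5, 5 vs 4, 3 vs 5] → A does not strictly dominate B (column X: 3 ≤ 5)
  A vs C: [3 vs 7, 5 vs 5, 3 vs 2] → A does not strictly dominate C (column X: 3 ≤ 7)
  B vs A: [5 vs 3, 4 vs 5, 5 vs 3] → B does not strictly dominate A (column Y: 4 ≤ 5)
  B vs C: [5 vs 7, 4 vs 5, 5 vs 2] → B does not strictly dominate C (column X: 5 ≤ 7)
  C vs A: [7 vs 3, 5 vs 5, 2 vs 3] → C does not strictly dominate A (column Y: 5 ≤ 5)
  C vs B: [7 vs 5, 5 vs 4, 2 vs 5] → C does not strictly dominate B (column Z: 2 ≤ 5)
No single strategy strictly dominates all others → no strictly dominant strategy.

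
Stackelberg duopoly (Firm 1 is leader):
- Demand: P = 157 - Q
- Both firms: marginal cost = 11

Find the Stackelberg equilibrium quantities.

q₁* (leader) = 73.0, q₂* (follower) = 36.5

Work:
Follower's reaction: q₂ = (a - c - q₁)/2
Leader substitutes: π₁ = q₁·(a - q₁ - (a-c-q₁)/2 - c)
FOC: q₁* = (157 - 11)/2 = 73.00
Then: q₂* = (157 - 11 - 73.0)/2 = 36.50
Leader has first-mover advantage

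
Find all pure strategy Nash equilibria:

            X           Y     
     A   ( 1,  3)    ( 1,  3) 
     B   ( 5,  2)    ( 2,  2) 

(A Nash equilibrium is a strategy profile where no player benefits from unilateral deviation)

Nash equilibrium: (B, X), (B, Y)

Work:
Best responses:
  P1 vs X: payoffs [1, 5] → best response B (payoff 5)
  P1 vs Y: payoffs [1, 2] → best response B (payoff 2)
  P2 vs A: payoffs [3, 3] → best response X/Y (payoff 3)
  P2 vs B: payoffs [2, 2] → best response X/Y (payoff 2)
Mutual best responses: (B,X), (B,Y) → Nash equilibria.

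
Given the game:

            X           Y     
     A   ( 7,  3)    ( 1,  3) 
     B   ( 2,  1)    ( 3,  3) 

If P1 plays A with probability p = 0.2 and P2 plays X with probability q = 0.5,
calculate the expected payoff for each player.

E[P1] = 2.8, E[P2] = 2.2

Work:
E[P1] = p·q·π₁(A,X) + p·(1-q)·π₁(A,Y) + (1-p)·q·π₁(B,X) + (1-p)·(1-q)·π₁(B,Y)
= 0.2·0.5·7 + 0.2·0.5·1 + 0.8·0.5·2 + 0.8·0.5·3
= 2.8

E[P2] = 2.2 (similar calculation)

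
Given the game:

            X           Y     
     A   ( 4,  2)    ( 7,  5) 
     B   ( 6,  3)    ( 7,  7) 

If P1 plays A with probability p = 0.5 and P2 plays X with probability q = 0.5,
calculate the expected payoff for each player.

E[P1] = 6.0, E[P2] = 4.25

Work:
E[P1] = p·q·π₁(A,X) + p·(1-q)·π₁(A,Y) + (1-p)·q·π₁(B,X) + (1-p)·(1-q)·π₁(B,Y)
= 0.5·0.5·4 + 0.5·0.5·7 + 0.5·0.5·6 + 0.5·0.5·7
= 6.0

E[P2] = 4.25 (similar calculation)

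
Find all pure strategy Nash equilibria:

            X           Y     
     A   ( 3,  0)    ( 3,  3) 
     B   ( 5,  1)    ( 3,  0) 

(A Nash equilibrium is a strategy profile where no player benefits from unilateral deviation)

Nash equilibrium: (A, Y), (B, X)

Work:
Best responses:
  P1 vs X: payoffs [3, 5] → best response B (payoff 5)
  P1 vs Y: payoffs [3, 3] → best response A/B (payoff 3)
  P2 vs A: payoffs [0, 3] → best response Y (payoff 3)
  P2 vs B: payoffs [1, 0] → best response X (payoff 1)
Mutual best responses: (A,Y), (B,X) → Nash equilibria.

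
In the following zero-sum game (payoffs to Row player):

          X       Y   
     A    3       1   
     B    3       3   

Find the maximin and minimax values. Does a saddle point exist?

Maximin = 3, Minimax = 3, Saddle: True

Work:
Row minimums: [1, 3] → maximin = 3
Column maximums: [3, 3] → minimax = 3
Saddle point exists! Game value = 3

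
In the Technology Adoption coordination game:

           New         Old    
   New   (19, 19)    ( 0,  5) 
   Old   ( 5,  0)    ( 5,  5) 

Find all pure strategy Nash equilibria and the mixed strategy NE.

Pure NE: (New, New) and (Old, Old); Mixed NE: p = 0.2632, q = 0.2632

Work:
Check pure NE:
(New, New): (19, 19) - no unilateral deviation beneficial
(Old, Old): (5, 5) - no unilateral deviation beneficial
Mixed NE: P1 plays New with p = 0.2632, P2 plays New with q = 0.2632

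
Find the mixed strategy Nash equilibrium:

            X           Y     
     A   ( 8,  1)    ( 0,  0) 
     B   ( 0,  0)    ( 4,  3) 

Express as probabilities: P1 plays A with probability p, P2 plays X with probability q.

p = 0.75, q = 0.3333

Work:
Find probabilities that make opponent indifferent:
P2 chooses q to make P1 indifferent between A and B
P1 chooses p to make P2 indifferent between X and Y
Mixed NE: P1 plays (A: 0.75, B: 0.25), P2 plays (X: 0.3333, Y: 0.6667)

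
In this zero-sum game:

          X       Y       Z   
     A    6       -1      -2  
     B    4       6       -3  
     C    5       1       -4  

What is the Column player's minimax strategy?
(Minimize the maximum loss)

Column should play Z, value = -2

Work:
Column player minimizes Row's maximum payoff:
Column X: max payoff to Row = 6
Column Y: max payoff to Row = 6
Column Z: max payoff to Row = -2
Minimum is -2, achieved by column Z.
Minimax strategy: Z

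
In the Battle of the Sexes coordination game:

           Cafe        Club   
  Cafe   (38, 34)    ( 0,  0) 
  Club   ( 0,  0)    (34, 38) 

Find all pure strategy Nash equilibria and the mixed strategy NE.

Pure NE: (Cafe, Cafe) and (Club, Club); Mixed NE: p = 0.5278, q = 0.4722

Work:
Check pure NE:
(Cafe, Cafe): (38, 34) - no unilateral deviation beneficial
(Club, Club): (34, 38) - no unilateral deviation beneficial
Mixed NE: P1 plays Cafe with p = 0.5278, P2 plays Cafe with q = 0.4722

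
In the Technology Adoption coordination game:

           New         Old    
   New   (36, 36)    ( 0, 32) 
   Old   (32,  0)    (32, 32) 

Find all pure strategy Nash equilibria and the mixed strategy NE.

Pure NE: (New, New) and (Old, Old); Mixed NE: p = 0.8889, q = 0.8889

Work:
Check pure NE:
(New, New): (36, 36) - no unilateral deviation beneficial
(Old, Old): (32, 32) - no unilateral deviation beneficial
Mixed NE: P1 plays New with p = 0.8889, P2 plays New with q = 0.8889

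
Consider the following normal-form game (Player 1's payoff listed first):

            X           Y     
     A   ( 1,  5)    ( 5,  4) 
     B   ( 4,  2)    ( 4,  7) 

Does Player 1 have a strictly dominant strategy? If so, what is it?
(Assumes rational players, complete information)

No strictly dominant strategy exists for Player 1

Work:
A strategy strictly dominates another if it gives a strictly higher payoff against every opponent action. Compare each pair of P1's strategies column-by-column:
  A vs B: [1 vs 4, 5 vs 4] → A does not strictly dominate B (column X: 1 ≤ 4)
  B vs A: [4 vs 1, 4 vs 5] → B does not strictly dominate A (column Y: 4 ≤ 5)
No single strategy strictly dominates all others → no strictly dominant strategy.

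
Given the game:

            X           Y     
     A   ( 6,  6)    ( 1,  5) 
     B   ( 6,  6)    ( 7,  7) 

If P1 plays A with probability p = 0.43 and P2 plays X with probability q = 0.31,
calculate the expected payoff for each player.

E[P1] = 4.9098, E[P2] = 6.0966

Work:
E[P1] = p·q·π₁(A,X) + p·(1-q)·π₁(A,Y) + (1-p)·q·π₁(B,X) + (1-p)·(1-q)·π₁(B,Y)
= 0.43·0.31·6 + 0.43·0.69·1 + 0.57·0.31·6 + 0.57·0.69·7
= 4.9098

E[P2] = 6.0966 (similar calculation)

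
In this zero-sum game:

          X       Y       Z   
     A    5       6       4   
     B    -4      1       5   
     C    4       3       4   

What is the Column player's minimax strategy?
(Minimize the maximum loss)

Column should play X or Z (all achieve the minimum), value = 5

Work:
Column player minimizes Row's maximum payoff:
Column X: max payoff to Row = 5
Column Y: max payoff to Row = 6
Column Z: max payoff to Row = 5
Minimum is 5, achieved by columns X, Z (tied).
Each of X or Z is a minimax strategy.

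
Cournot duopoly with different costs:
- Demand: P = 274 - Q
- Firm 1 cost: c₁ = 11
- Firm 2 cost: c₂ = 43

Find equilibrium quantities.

q₁* = 98.33, q₂* = 66.33

Work:
Reaction: q₁ = (274 - 11 - q₂)/2
Reaction: q₂ = (274 - 43 - q₁)/2
Solve simultaneously:
q₁* = (274 - 2×11 + 43)/3 = 98.33
q₂* = (274 - 2×43 + 11)/3 = 66.33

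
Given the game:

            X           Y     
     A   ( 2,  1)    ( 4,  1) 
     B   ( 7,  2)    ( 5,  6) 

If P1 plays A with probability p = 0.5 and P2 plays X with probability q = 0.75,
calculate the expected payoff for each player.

E[P1] = 4.5, E[P2] = 2.0

Work:
E[P1] = p·q·π₁(A,X) + p·(1-q)·π₁(A,Y) + (1-p)·q·π₁(B,X) + (1-p)·(1-q)·π₁(B,Y)
= 0.5·0.75·2 + 0.5·0.25·4 + 0.5·0.75·7 + 0.5·0.25·5
= 4.5

E[P2] = 2.0 (similar calculation)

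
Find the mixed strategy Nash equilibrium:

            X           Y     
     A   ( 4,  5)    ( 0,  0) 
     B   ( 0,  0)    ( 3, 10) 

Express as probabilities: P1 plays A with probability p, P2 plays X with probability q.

p = 0.6667, q = 0.4286

Work:
Find probabilities that make opponent indifferent:
P2 chooses q to make P1 indifferent between A and B
P1 chooses p to make P2 indifferent between X and Y
Mixed NE: P1 plays (A: 0.6667, B: 0.3333), P2 plays (X: 0.4286, Y: 0.5714)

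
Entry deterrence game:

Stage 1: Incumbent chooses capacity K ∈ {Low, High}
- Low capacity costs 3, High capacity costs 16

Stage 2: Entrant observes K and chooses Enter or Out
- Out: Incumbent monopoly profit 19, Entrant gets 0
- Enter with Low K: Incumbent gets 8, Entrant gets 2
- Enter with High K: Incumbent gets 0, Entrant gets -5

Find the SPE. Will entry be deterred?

SPE: (Low, Enter|Low, Out|High); Entry not deterred. Incumbent net profit = 5, Entrant gets 2

Work:
After Low K: Entrant enters (2 > 0)
After High K: Entrant stays out (-5 < 0)
Incumbent: Low → 8−3=5, High → 19−16=3
Incumbent chooses Low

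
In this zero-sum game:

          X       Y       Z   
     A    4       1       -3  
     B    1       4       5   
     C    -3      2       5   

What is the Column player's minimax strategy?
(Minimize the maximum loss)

Column should play X or Y (all achieve the minimum), value = 4

Work:
Column player minimizes Row's maximum payoff:
Column X: max payoff to Row = 4
Column Y: max payoff to Row = 4
Column Z: max payoff to Row = 5
Minimum is 4, achieved by columns X, Y (tied).
Each of X or Y is a minimax strategy.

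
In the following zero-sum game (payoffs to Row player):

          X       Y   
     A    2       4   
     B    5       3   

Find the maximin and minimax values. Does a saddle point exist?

Maximin = 3, Minimax = 4, Saddle: False

Work:
Row minimums: [2, 3] → maximin = 3
Column maximums: [5, 4] → minimax = 4
No saddle point (maximin ≠ minimax). Mixed strategy needed.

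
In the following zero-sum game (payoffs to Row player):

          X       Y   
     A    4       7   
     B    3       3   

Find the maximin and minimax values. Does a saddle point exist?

Maximin = 4, Minimax = 4, Saddle: True

Work:
Row minimums: [4, 3] → maximin = 4
Column maximums: [4, 7] → minimax = 4
Saddle point exists! Game value = 4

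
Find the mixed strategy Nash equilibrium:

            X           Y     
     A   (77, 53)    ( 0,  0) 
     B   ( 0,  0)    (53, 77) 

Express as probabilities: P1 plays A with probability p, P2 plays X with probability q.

p = 0.5923, q = 0.4077

Work:
Find probabilities that make opponent indifferent:
P2 chooses q to make P1 indifferent between A and B
P1 chooses p to make P2 indifferent between X and Y
Mixed NE: P1 plays (A: 0.5923, B: 0.4077), P2 plays (X: 0.4077, Y: 0.5923)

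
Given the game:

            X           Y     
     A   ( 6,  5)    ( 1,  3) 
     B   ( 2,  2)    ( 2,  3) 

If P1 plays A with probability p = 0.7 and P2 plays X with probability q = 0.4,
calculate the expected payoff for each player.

E[P1] = 2.7, E[P2] = 3.44

Work:
E[P1] = p·q·π₁(A,X) + p·(1-q)·π₁(A,Y) + (1-p)·q·π₁(B,X) + (1-p)·(1-q)·π₁(B,Y)
= 0.7·0.4·6 + 0.7·0.6·1 + 0.3·0.4·2 + 0.3·0.6·2
= 2.7

E[P2] = 3.44 (similar calculation)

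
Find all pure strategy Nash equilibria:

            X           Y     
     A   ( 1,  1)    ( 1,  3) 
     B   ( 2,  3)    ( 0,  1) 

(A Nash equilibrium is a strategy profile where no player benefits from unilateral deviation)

Nash equilibrium: (A, Y), (B, X)

Work:
Best responses:
  P1 vs X: payoffs [1, 2] → best response B (payoff 2)
  P1 vs Y: payoffs [1, 0] → best response A (payoff 1)
  P2 vs A: payoffs [1, 3] → best response Y (payoff 3)
  P2 vs B: payoffs [3, 1] → best response X (payoff 3)
Mutual best responses: (A,Y), (B,X) → Nash equilibria.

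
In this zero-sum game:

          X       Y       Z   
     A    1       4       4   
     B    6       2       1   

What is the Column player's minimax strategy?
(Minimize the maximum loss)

Column should play Y or Z (all achieve the minimum), value = 4

Work:
Column player minimizes Row's maximum payoff:
Column X: max payoff to Row = 6
Column Y: max payoff to Row = 4
Column Z: max payoff to Row = 4
Minimum is 4, achieved by columns Y, Z (tied).
Each of Y or Z is a minimax strategy.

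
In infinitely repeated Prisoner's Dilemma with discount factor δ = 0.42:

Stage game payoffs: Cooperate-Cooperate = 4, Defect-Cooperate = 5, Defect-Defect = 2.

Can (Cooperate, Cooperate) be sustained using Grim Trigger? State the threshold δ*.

δ* = 0.3333; since δ = 0.42 ≥ 0.3333, cooperation can be sustained

Work:
For Grim Trigger:
Cooperate forever: 4/(1-δ)
Defect then punished: 5 + 2·δ/(1-δ)
Need: 4/(1-δ) ≥ 5 + 2·δ/(1-δ)
Solving: δ ≥ (T-R)/(T-P) = (5-4)/(5-2) = 0.3333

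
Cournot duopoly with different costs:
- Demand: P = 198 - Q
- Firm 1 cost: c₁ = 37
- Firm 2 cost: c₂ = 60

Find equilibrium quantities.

q₁* = 61.33, q₂* = 38.33

Work:
Reaction: q₁ = (198 - 37 - q₂)/2
Reaction: q₂ = (198 - 60 - q₁)/2
Solve simultaneously:
q₁* = (198 - 2×37 + 60)/3 = 61.33
q₂* = (198 - 2×60 + 37)/3 = 38.33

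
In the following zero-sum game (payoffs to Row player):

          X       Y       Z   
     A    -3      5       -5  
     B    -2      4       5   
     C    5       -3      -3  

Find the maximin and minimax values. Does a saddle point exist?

Maximin = -2, Minimax = 5, Saddle: False

Work:
Row minimums: [-5, -2, -3] → maximin = -2
Column maximums: [5, 5, 5] → minimax = 5
No saddle point (maximin ≠ minimax). Mixed strategy needed.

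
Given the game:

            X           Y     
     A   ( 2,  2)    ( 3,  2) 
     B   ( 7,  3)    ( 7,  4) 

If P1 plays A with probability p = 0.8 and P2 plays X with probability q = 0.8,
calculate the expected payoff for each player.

E[P1] = 3.16, E[P2] = 2.24

Work:
E[P1] = p·q·π₁(A,X) + p·(1-q)·π₁(A,Y) + (1-p)·q·π₁(B,X) + (1-p)·(1-q)·π₁(B,Y)
= 0.8·0.8·2 + 0.8·0.2·3 + 0.2·0.8·7 + 0.2·0.2·7
= 3.16

E[P2] = 2.24 (similar calculation)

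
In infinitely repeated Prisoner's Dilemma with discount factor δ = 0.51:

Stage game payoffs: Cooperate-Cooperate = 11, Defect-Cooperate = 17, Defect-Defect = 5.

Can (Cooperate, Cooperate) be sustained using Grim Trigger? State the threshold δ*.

δ* = 0.5; since δ = 0.51 ≥ 0.5, cooperation can be sustained

Work:
For Grim Trigger:
Cooperate forever: 11/(1-δ)
Defect then punished: 17 + 5·δ/(1-δ)
Need: 11/(1-δ) ≥ 17 + 5·δ/(1-δ)
Solving: δ ≥ (T-R)/(T-P) = (17-11)/(17-5) = 0.5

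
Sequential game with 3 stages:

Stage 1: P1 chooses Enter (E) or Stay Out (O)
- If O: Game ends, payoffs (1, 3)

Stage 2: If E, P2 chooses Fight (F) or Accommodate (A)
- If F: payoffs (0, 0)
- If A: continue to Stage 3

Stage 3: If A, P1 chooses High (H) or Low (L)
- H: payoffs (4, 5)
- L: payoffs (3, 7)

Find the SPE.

SPE: (E, A, H); Outcome (4, 5)

Work:
Stage 3: P1 chooses H (4 vs 3)
Stage 2: P2: F->0, A->5 (anticipating H). Choose A
Stage 1: P1: O->1, E->4 (anticipating A, H). Choose E
SPE path: E -> A -> H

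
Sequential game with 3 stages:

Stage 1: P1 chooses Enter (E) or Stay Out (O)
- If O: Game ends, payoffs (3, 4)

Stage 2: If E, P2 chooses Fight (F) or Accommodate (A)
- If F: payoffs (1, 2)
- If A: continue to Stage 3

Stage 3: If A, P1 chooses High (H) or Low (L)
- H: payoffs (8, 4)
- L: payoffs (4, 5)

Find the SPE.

SPE: (E, A, H); Outcome (8, 4)

Work:
Stage 3: P1 chooses H (8 vs 4)
Stage 2: P2: F->2, A->4 (anticipating H). Choose A
Stage 1: P1: O->3, E->8 (anticipating A, H). Choose E
SPE path: E -> A -> H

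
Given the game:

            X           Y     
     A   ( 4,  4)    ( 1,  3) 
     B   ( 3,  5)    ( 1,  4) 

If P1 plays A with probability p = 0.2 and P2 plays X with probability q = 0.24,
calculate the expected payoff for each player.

E[P1] = 1.528, E[P2] = 4.04

Work:
E[P1] = p·q·π₁(A,X) + p·(1-q)·π₁(A,Y) + (1-p)·q·π₁(B,X) + (1-p)·(1-q)·π₁(B,Y)
= 0.2·0.24·4 + 0.2·0.76·1 + 0.8·0.24·3 + 0.8·0.76·1
= 1.528

E[P2] = 4.04 (similar calculation)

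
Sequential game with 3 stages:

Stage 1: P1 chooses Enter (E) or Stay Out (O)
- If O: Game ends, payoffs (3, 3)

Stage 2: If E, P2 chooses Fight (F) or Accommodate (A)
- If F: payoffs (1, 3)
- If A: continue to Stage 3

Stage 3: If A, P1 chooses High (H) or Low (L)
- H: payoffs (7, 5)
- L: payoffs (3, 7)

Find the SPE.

SPE: (E, A, H); Outcome (7, 5)

Work:
Stage 3: P1 chooses H (7 vs 3)
Stage 2: P2: F->3, A->5 (anticipating H). Choose A
Stage 1: P1: O->3, E->7 (anticipating A, H). Choose E
SPE path: E -> A -> H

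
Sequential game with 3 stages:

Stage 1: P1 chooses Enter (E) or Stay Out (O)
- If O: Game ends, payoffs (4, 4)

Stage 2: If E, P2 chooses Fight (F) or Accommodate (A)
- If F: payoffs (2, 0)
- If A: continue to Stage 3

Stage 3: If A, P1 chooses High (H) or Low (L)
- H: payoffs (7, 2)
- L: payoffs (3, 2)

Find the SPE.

SPE: (E, A, H); Outcome (7, 2)

Work:
Stage 3: P1 chooses H (7 vs 3)
Stage 2: P2: F->0, A->2 (anticipating H). Choose A
Stage 1: P1: O->4, E->7 (anticipating A, H). Choose E
SPE path: E -> A -> H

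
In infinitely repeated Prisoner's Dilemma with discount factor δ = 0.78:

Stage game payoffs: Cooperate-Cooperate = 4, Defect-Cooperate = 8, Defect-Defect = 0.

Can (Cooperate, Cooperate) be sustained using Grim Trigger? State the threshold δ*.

δ* = 0.5; since δ = 0.78 ≥ 0.5, cooperation can be sustained

Work:
For Grim Trigger:
Cooperate forever: 4/(1-δ)
Defect then punished: 8 + 0·δ/(1-δ)
Need: 4/(1-δ) ≥ 8 + 0·δ/(1-δ)
Solving: δ ≥ (T-R)/(T-P) = (8-4)/(8-0) = 0.5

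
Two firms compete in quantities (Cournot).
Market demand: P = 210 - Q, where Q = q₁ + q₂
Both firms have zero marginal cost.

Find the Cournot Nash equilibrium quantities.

q₁* = q₂* = 70.0; P* = 70.0

Work:
Profit: π_i = P·q_i = (a - q_i - q_j)·q_i
FOC: ∂π_i/∂q_i = a - 2q_i - q_j = 0
Reaction function: q_i = (210 - q_j)/2
Symmetry: q* = 210/3 = 70.0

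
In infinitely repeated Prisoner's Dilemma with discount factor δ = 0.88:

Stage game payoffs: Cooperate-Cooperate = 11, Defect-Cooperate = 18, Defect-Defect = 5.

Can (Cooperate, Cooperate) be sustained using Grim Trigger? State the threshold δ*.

δ* = 0.5385; since δ = 0.88 ≥ 0.5385, cooperation can be sustained

Work:
For Grim Trigger:
Cooperate forever: 11/(1-δ)
Defect then punished: 18 + 5·δ/(1-δ)
Need: 11/(1-δ) ≥ 18 + 5·δ/(1-δ)
Solving: δ ≥ (T-R)/(T-P) = (18-11)/(18-5) = 0.5385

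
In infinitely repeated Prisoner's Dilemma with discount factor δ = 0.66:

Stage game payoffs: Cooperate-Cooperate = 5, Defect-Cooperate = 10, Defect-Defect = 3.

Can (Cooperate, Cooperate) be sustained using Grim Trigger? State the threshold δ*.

δ* = 0.7143; since δ = 0.66 < 0.7143, cooperation cannot be sustained

Work:
For Grim Trigger:
Cooperate forever: 5/(1-δ)
Defect then punished: 10 + 3·δ/(1-δ)
Need: 5/(1-δ) ≥ 10 + 3·δ/(1-δ)
Solving: δ ≥ (T-R)/(T-P) = (10-5)/(10-3) = 0.7143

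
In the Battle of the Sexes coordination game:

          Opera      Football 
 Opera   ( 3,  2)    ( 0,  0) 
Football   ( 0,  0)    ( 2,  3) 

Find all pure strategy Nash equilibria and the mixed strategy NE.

Pure NE: (Opera, Opera) and (Football, Football); Mixed NE: p = 0.6, q = 0.4

Work:
Check pure NE:
(Opera, Opera): (3, 2) - no unilateral deviation beneficial
(Football, Football): (2, 3) - no unilateral deviation beneficial
Mixed NE: P1 plays Opera with p = 0.6, P2 plays Opera with q = 0.4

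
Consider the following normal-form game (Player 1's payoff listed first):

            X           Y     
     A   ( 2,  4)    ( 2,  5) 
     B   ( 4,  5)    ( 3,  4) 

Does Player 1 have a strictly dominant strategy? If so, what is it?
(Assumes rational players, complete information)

Yes, Player 1's strictly dominant strategy is B

Work:
A strategy strictly dominates another if it gives a strictly higher payoff against every opponent action. Compare each pair of P1's strategies column-by-column:
  A vs B: [2 vs 4, 2 vs 3] → A does not strictly dominate B (column X: 2 ≤ 4)
  B vs A: [4 vs 2, 3 vs 2] → B strictly dominates A
B strictly dominates every other strategy → strictly dominant.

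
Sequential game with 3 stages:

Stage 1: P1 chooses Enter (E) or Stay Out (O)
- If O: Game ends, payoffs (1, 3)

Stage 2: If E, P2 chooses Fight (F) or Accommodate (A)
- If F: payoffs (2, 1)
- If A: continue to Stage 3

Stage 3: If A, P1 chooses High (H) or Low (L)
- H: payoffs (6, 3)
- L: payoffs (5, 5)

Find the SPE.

SPE: (E, A, H); Outcome (6, 3)

Work:
Stage 3: P1 chooses H (6 vs 5)
Stage 2: P2: F->1, A->3 (anticipating H). Choose A
Stage 1: P1: O->1, E->6 (anticipating A, H). Choose E
SPE path: E -> A -> H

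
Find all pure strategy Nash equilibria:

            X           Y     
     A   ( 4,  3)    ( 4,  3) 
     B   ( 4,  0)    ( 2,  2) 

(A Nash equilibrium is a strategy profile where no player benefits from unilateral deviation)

Nash equilibrium: (A, X), (A, Y)

Work:
Best responses:
  P1 vs X: payoffs [4, 4] → best response A/B (payoff 4)
  P1 vs Y: payoffs [4, 2] → best response A (payoff 4)
  P2 vs A: payoffs [3, 3] → best response X/Y (payoff 3)
  P2 vs B: payoffs [0, 2] → best response Y (payoff 2)
Mutual best responses: (A,X), (A,Y) → Nash equilibria.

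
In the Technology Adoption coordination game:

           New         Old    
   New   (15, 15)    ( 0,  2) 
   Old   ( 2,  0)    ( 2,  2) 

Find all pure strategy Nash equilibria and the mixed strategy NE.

Pure NE: (New, New) and (Old, Old); Mixed NE: p = 0.1333, q = 0.1333

Work:
Check pure NE:
(New, New): (15, 15) - no unilateral deviation beneficial
(Old, Old): (2, 2) - no unilateral deviation beneficial
Mixed NE: P1 plays New with p = 0.1333, P2 plays New with q = 0.1333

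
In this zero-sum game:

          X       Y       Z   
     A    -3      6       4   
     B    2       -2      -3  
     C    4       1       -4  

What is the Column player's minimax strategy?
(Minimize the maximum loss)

Column should play X or Z (all achieve the minimum), value = 4

Work:
Column player minimizes Row's maximum payoff:
Column X: max payoff to Row = 4
Column Y: max payoff to Row = 6
Column Z: max payoff to Row = 4
Minimum is 4, achieved by columns X, Z (tied).
Each of X or Z is a minimax strategy.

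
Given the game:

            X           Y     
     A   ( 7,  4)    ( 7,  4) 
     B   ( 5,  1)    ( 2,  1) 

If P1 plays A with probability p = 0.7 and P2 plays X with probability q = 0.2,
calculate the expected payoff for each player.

E[P1] = 5.68, E[P2] = 3.1

Work:
E[P1] = p·q·π₁(A,X) + p·(1-q)·π₁(A,Y) + (1-p)·q·π₁(B,X) + (1-p)·(1-q)·π₁(B,Y)
= 0.7·0.2·7 + 0.7·0.8·7 + 0.3·0.2·5 + 0.3·0.8·2
= 5.68

E[P2] = 3.1 (similar calculation)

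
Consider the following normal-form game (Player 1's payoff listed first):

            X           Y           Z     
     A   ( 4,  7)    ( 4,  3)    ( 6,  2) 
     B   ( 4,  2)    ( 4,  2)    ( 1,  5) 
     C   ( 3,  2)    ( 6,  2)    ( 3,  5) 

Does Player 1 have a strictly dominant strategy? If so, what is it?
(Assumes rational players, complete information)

No strictly dominant strategy exists for Player 1

Work:
A strategy strictly dominates another if it gives a strictly higher payoff against every opponent action. Compare each pair of P1's strategies column-by-column:
  A vs B: [4 vs 4, 4 vs 4, 6 vs 1] → A does not strictly dominate B (column X: 4 ≤ 4)
  A vs C: [4 vs 3, 4 vs 6, 6 vs 3] → A does not strictly dominate C (column Y: 4 ≤ 6)
  B vs A: [4 vs 4, 4 vs 4, 1 vs 6] → B does not strictly dominate A (column X: 4 ≤ 4)
  B vs C: [4 vs 3, 4 vs 6, 1 vs 3] → B does not strictly dominate C (column Y: 4 ≤ 6)
  C vs A: [3 vs 4, 6 vs 4, 3 vs 6] → C does not strictly dominate A (column X: 3 ≤ 4)
  C vs B: [3 vs 4, 6 vs 4, 3 vs 1] → C does not strictly dominate B (column X: 3 ≤ 4)
No single strategy strictly dominates all others → no strictly dominant strategy.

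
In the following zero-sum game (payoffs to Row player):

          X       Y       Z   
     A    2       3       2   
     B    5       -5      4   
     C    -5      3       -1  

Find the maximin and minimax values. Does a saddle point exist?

Maximin = 2, Minimax = 3, Saddle: False

Work:
Row minimums: [2, -5, -5] → maximin = 2
Column maximums: [5, 3, 4] → minimax = 3
No saddle point (maximin ≠ minimax). Mixed strategy needed.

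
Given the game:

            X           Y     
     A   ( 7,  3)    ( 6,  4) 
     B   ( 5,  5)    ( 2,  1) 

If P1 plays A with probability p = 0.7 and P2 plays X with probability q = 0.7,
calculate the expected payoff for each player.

E[P1] = 5.92, E[P2] = 3.45

Work:
E[P1] = p·q·π₁(A,X) + p·(1-q)·π₁(A,Y) + (1-p)·q·π₁(B,X) + (1-p)·(1-q)·π₁(B,Y)
= 0.7·0.7·7 + 0.7·0.3·6 + 0.3·0.7·5 + 0.3·0.3·2
= 5.92

E[P2] = 3.45 (similar calculation)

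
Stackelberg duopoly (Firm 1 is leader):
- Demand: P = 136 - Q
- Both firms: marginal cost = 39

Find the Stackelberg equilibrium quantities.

q₁* (leader) = 48.5, q₂* (follower) = 24.25

Work:
Follower's reaction: q₂ = (a - c - q₁)/2
Leader substitutes: π₁ = q₁·(a - q₁ - (a-c-q₁)/2 - c)
FOC: q₁* = (136 - 39)/2 = 48.50
Then: q₂* = (136 - 39 - 48.5)/2 = 24.25
Leader has first-mover advantage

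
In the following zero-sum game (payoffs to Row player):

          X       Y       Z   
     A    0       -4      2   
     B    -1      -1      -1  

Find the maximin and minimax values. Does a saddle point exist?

Maximin = -1, Minimax = -1, Saddle: True

Work:
Row minimums: [-4, -1] → maximin = -1
Column maximums: [0, -1, 2] → minimax = -1
Saddle point exists! Game value = -1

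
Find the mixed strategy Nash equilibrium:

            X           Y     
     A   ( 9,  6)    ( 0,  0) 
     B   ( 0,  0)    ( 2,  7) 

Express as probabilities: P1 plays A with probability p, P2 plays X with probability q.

p = 0.5385, q = 0.1818

Work:
Find probabilities that make opponent indifferent:
P2 chooses q to make P1 indifferent between A and B
P1 chooses p to make P2 indifferent between X and Y
Mixed NE: P1 plays (A: 0.5385, B: 0.4615), P2 plays (X: 0.1818, Y: 0.8182)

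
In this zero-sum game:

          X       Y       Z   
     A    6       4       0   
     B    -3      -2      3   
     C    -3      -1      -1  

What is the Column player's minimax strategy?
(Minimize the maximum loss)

Column should play Z, value = 3

Work:
Column player minimizes Row's maximum payoff:
Column X: max payoff to Row = 6
Column Y: max payoff to Row = 4
Column Z: max payoff to Row = 3
Minimum is 3, achieved by column Z.
Minimax strategy: Z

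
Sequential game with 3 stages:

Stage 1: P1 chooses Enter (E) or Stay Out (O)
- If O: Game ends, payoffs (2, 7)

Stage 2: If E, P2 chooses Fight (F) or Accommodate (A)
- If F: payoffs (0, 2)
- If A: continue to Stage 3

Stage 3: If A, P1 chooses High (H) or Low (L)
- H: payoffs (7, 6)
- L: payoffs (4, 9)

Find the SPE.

SPE: (E, A, H); Outcome (7, 6)

Work:
Stage 3: P1 chooses H (7 vs 4)
Stage 2: P2: F->2, A->6 (anticipating H). Choose A
Stage 1: P1: O->2, E->7 (anticipating A, H). Choose E
SPE path: E -> A -> H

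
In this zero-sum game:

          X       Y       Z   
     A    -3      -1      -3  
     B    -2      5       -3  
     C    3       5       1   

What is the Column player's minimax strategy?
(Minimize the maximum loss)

Column should play Z, value = 1

Work:
Column player minimizes Row's maximum payoff:
Column X: max payoff to Row = 3
Column Y: max payoff to Row = 5
Column Z: max payoff to Row = 1
Minimum is 1, achieved by column Z.
Minimax strategy: Z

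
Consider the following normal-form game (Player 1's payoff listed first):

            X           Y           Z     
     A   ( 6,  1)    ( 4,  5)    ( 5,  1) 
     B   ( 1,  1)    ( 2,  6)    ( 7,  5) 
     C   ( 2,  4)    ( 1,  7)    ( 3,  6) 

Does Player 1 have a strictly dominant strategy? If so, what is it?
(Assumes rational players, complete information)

No strictly dominant strategy exists for Player 1

Work:
A strategy strictly dominates another if it gives a strictly higher payoff against every opponent action. Compare each pair of P1's strategies column-by-column:
  A vs B: [6 vs 1, 4 vs 2, 5 vs 7] → A does not strictly dominate B (column Z: 5 ≤ 7)
  A vs C: [6 vs 2, 4 vs 1, 5 vs 3] → A strictly dominates C
  B vs A: [1 vs 6, 2 vs 4, 7 vs 5] → B does not strictly dominate A (column X: 1 ≤ 6)
  B vs C: [1 vs 2, 2 vs 1, 7 vs 3] → B does not strictly dominate C (column X: 1 ≤ 2)
  C vs A: [2 vs 6, 1 vs 4, 3 vs 5] → C does not strictly dominate A (column X: 2 ≤ 6)
  C vs B: [2 vs 1, 1 vs 2, 3 vs 7] → C does not strictly dominate B (column Y: 1 ≤ 2)
No single strategy strictly dominates all others → no strictly dominant strategy.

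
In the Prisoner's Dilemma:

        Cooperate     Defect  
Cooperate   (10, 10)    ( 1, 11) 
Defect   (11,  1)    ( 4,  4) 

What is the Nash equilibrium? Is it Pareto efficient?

(Defect, Defect) is NE; not Pareto efficient

Work:
Defect dominates Cooperate for both players:
If P2 cooperates: Defect (11) > Cooperate (10)
If P2 defects: Defect (4) > Cooperate (1)
NE: (Defect, Defect) with payoff (4, 4)
But (Cooperate, Cooperate) = (10, 10) Pareto dominates (4, 4)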